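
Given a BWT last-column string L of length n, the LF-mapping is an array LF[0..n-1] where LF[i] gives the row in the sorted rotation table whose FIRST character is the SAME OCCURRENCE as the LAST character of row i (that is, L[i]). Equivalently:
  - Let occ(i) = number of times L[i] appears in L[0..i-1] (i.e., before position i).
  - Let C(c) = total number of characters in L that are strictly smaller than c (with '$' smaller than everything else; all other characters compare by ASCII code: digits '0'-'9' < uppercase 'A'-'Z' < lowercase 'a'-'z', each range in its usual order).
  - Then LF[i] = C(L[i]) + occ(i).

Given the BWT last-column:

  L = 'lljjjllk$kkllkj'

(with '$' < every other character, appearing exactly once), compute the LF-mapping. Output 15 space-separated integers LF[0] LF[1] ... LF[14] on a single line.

Char counts: '$':1, 'j':4, 'k':4, 'l':6
C (first-col start): C('$')=0, C('j')=1, C('k')=5, C('l')=9
L[0]='l': occ=0, LF[0]=C('l')+0=9+0=9
L[1]='l': occ=1, LF[1]=C('l')+1=9+1=10
L[2]='j': occ=0, LF[2]=C('j')+0=1+0=1
L[3]='j': occ=1, LF[3]=C('j')+1=1+1=2
L[4]='j': occ=2, LF[4]=C('j')+2=1+2=3
L[5]='l': occ=2, LF[5]=C('l')+2=9+2=11
L[6]='l': occ=3, LF[6]=C('l')+3=9+3=12
L[7]='k': occ=0, LF[7]=C('k')+0=5+0=5
L[8]='$': occ=0, LF[8]=C('$')+0=0+0=0
L[9]='k': occ=1, LF[9]=C('k')+1=5+1=6
L[10]='k': occ=2, LF[10]=C('k')+2=5+2=7
L[11]='l': occ=4, LF[11]=C('l')+4=9+4=13
L[12]='l': occ=5, LF[12]=C('l')+5=9+5=14
L[13]='k': occ=3, LF[13]=C('k')+3=5+3=8
L[14]='j': occ=3, LF[14]=C('j')+3=1+3=4

Answer: 9 10 1 2 3 11 12 5 0 6 7 13 14 8 4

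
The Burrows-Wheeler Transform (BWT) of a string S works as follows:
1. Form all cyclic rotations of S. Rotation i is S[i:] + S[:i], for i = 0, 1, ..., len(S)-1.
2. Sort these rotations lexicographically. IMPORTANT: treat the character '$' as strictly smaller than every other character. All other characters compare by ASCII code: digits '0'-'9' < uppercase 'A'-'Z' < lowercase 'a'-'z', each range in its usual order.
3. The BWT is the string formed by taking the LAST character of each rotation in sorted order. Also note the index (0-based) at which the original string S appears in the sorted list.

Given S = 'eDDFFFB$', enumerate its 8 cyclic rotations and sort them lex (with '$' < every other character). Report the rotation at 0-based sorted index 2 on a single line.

All 8 rotations (rotation i = S[i:]+S[:i]):
  rot[0] = eDDFFFB$
  rot[1] = DDFFFB$e
  rot[2] = DFFFB$eD
  rot[3] = FFFB$eDD
  rot[4] = FFB$eDDF
  rot[5] = FB$eDDFF
  rot[6] = B$eDDFFF
  rot[7] = $eDDFFFB
Sorted (with $ < everything):
  sorted[0] = $eDDFFFB
  sorted[1] = B$eDDFFF
  sorted[2] = DDFFFB$e
  sorted[3] = DFFFB$eD
  sorted[4] = FB$eDDFF
  sorted[5] = FFB$eDDF
  sorted[6] = FFFB$eDD
  sorted[7] = eDDFFFB$
sorted[2] = DDFFFB$e

Answer: DDFFFB$e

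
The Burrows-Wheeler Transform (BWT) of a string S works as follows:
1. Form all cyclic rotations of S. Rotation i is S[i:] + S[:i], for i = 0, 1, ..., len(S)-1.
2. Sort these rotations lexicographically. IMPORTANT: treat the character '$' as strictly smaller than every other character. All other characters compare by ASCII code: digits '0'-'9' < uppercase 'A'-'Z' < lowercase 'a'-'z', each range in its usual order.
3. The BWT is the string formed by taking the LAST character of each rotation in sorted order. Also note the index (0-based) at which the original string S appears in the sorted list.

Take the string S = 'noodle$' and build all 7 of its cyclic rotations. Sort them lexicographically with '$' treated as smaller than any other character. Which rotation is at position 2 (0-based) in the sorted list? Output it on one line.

Answer: e$noodl

Derivation:
All 7 rotations (rotation i = S[i:]+S[:i]):
  rot[0] = noodle$
  rot[1] = oodle$n
  rot[2] = odle$no
  rot[3] = dle$noo
  rot[4] = le$nood
  rot[5] = e$noodl
  rot[6] = $noodle
Sorted (with $ < everything):
  sorted[0] = $noodle
  sorted[1] = dle$noo
  sorted[2] = e$noodl
  sorted[3] = le$nood
  sorted[4] = noodle$
  sorted[5] = odle$no
  sorted[6] = oodle$n
sorted[2] = e$noodl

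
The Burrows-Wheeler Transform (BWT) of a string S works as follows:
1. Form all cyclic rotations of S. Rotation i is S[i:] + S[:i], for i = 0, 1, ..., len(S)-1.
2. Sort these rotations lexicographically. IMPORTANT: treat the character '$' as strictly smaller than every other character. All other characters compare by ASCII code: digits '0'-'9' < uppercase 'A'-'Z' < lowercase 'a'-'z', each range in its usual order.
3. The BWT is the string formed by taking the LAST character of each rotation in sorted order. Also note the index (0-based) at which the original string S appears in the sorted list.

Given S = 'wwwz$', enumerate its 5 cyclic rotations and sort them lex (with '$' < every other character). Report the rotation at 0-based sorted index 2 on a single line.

Answer: wwz$w

Derivation:
All 5 rotations (rotation i = S[i:]+S[:i]):
  rot[0] = wwwz$
  rot[1] = wwz$w
  rot[2] = wz$ww
  rot[3] = z$www
  rot[4] = $wwwz
Sorted (with $ < everything):
  sorted[0] = $wwwz
  sorted[1] = wwwz$
  sorted[2] = wwz$w
  sorted[3] = wz$ww
  sorted[4] = z$www
sorted[2] = wwz$w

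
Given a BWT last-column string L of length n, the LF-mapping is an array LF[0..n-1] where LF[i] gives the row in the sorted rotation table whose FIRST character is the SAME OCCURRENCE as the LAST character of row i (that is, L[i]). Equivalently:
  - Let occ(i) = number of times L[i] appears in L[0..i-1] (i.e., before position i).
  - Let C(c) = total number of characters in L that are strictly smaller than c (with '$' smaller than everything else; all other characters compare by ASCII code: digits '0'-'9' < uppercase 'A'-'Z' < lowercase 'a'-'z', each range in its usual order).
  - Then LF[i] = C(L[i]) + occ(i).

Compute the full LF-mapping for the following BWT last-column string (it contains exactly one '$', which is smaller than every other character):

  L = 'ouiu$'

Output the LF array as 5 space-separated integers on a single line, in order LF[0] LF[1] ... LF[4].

Answer: 2 3 1 4 0

Derivation:
Char counts: '$':1, 'i':1, 'o':1, 'u':2
C (first-col start): C('$')=0, C('i')=1, C('o')=2, C('u')=3
L[0]='o': occ=0, LF[0]=C('o')+0=2+0=2
L[1]='u': occ=0, LF[1]=C('u')+0=3+0=3
L[2]='i': occ=0, LF[2]=C('i')+0=1+0=1
L[3]='u': occ=1, LF[3]=C('u')+1=3+1=4
L[4]='$': occ=0, LF[4]=C('$')+0=0+0=0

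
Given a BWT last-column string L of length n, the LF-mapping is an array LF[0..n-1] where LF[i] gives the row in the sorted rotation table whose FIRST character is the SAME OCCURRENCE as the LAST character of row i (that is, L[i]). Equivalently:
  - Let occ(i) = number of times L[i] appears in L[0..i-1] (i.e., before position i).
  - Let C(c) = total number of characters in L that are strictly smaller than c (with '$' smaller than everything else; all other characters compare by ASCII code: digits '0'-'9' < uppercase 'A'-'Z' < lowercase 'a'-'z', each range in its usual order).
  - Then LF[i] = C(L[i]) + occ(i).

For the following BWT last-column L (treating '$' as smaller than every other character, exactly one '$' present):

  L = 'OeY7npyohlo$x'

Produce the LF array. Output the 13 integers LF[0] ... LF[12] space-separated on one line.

Answer: 2 4 3 1 7 10 12 8 5 6 9 0 11

Derivation:
Char counts: '$':1, '7':1, 'O':1, 'Y':1, 'e':1, 'h':1, 'l':1, 'n':1, 'o':2, 'p':1, 'x':1, 'y':1
C (first-col start): C('$')=0, C('7')=1, C('O')=2, C('Y')=3, C('e')=4, C('h')=5, C('l')=6, C('n')=7, C('o')=8, C('p')=10, C('x')=11, C('y')=12
L[0]='O': occ=0, LF[0]=C('O')+0=2+0=2
L[1]='e': occ=0, LF[1]=C('e')+0=4+0=4
L[2]='Y': occ=0, LF[2]=C('Y')+0=3+0=3
L[3]='7': occ=0, LF[3]=C('7')+0=1+0=1
L[4]='n': occ=0, LF[4]=C('n')+0=7+0=7
L[5]='p': occ=0, LF[5]=C('p')+0=10+0=10
L[6]='y': occ=0, LF[6]=C('y')+0=12+0=12
L[7]='o': occ=0, LF[7]=C('o')+0=8+0=8
L[8]='h': occ=0, LF[8]=C('h')+0=5+0=5
L[9]='l': occ=0, LF[9]=C('l')+0=6+0=6
L[10]='o': occ=1, LF[10]=C('o')+1=8+1=9
L[11]='$': occ=0, LF[11]=C('$')+0=0+0=0
L[12]='x': occ=0, LF[12]=C('x')+0=11+0=11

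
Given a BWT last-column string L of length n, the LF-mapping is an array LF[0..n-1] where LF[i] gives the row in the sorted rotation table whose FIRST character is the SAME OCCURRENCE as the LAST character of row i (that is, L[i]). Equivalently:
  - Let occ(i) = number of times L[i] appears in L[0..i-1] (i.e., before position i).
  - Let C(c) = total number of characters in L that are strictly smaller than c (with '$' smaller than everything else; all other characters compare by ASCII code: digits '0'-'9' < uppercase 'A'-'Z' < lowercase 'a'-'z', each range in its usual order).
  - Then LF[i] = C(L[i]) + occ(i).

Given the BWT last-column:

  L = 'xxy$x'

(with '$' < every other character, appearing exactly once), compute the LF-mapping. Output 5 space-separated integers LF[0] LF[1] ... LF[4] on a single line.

Char counts: '$':1, 'x':3, 'y':1
C (first-col start): C('$')=0, C('x')=1, C('y')=4
L[0]='x': occ=0, LF[0]=C('x')+0=1+0=1
L[1]='x': occ=1, LF[1]=C('x')+1=1+1=2
L[2]='y': occ=0, LF[2]=C('y')+0=4+0=4
L[3]='$': occ=0, LF[3]=C('$')+0=0+0=0
L[4]='x': occ=2, LF[4]=C('x')+2=1+2=3

Answer: 1 2 4 0 3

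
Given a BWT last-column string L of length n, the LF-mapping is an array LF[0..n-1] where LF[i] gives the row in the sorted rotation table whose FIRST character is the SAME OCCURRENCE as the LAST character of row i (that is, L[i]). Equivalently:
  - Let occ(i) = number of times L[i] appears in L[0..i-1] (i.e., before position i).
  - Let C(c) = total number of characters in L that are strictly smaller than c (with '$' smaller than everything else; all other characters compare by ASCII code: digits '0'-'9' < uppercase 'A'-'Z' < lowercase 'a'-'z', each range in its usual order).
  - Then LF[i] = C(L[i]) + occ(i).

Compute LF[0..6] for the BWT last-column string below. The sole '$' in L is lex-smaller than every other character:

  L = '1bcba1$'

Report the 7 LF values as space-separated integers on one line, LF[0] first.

Char counts: '$':1, '1':2, 'a':1, 'b':2, 'c':1
C (first-col start): C('$')=0, C('1')=1, C('a')=3, C('b')=4, C('c')=6
L[0]='1': occ=0, LF[0]=C('1')+0=1+0=1
L[1]='b': occ=0, LF[1]=C('b')+0=4+0=4
L[2]='c': occ=0, LF[2]=C('c')+0=6+0=6
L[3]='b': occ=1, LF[3]=C('b')+1=4+1=5
L[4]='a': occ=0, LF[4]=C('a')+0=3+0=3
L[5]='1': occ=1, LF[5]=C('1')+1=1+1=2
L[6]='$': occ=0, LF[6]=C('$')+0=0+0=0

Answer: 1 4 6 5 3 2 0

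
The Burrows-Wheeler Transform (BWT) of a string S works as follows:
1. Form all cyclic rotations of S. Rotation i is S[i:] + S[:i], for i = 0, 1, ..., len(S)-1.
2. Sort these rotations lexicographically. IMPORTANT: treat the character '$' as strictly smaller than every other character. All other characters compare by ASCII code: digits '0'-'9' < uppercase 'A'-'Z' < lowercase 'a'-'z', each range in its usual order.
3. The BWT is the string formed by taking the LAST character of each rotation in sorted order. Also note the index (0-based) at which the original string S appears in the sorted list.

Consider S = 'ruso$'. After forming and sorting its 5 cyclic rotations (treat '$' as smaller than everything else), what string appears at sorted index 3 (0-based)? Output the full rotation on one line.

All 5 rotations (rotation i = S[i:]+S[:i]):
  rot[0] = ruso$
  rot[1] = uso$r
  rot[2] = so$ru
  rot[3] = o$rus
  rot[4] = $ruso
Sorted (with $ < everything):
  sorted[0] = $ruso
  sorted[1] = o$rus
  sorted[2] = ruso$
  sorted[3] = so$ru
  sorted[4] = uso$r
sorted[3] = so$ru

Answer: so$ru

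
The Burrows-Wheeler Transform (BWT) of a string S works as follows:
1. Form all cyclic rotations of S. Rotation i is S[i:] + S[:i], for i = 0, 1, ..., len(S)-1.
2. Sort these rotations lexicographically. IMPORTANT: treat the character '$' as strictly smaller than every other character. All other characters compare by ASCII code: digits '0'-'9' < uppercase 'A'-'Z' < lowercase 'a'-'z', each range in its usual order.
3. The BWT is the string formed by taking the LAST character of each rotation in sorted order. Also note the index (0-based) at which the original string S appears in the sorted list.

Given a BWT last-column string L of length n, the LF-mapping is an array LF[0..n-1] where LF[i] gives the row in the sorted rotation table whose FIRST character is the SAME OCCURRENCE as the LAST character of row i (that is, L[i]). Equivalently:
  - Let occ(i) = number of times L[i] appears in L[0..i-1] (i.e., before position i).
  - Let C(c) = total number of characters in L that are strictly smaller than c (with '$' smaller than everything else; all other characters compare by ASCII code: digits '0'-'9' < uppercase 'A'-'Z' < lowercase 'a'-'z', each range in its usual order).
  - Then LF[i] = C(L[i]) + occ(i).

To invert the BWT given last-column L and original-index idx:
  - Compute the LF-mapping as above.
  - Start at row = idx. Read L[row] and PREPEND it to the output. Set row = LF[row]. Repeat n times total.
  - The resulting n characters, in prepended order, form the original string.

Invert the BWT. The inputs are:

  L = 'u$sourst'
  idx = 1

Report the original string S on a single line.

Answer: osrtusu$

Derivation:
LF mapping: 6 0 3 1 7 2 4 5
Walk LF starting at row 1, prepending L[row]:
  step 1: row=1, L[1]='$', prepend. Next row=LF[1]=0
  step 2: row=0, L[0]='u', prepend. Next row=LF[0]=6
  step 3: row=6, L[6]='s', prepend. Next row=LF[6]=4
  step 4: row=4, L[4]='u', prepend. Next row=LF[4]=7
  step 5: row=7, L[7]='t', prepend. Next row=LF[7]=5
  step 6: row=5, L[5]='r', prepend. Next row=LF[5]=2
  step 7: row=2, L[2]='s', prepend. Next row=LF[2]=3
  step 8: row=3, L[3]='o', prepend. Next row=LF[3]=1
Reversed output: osrtusu$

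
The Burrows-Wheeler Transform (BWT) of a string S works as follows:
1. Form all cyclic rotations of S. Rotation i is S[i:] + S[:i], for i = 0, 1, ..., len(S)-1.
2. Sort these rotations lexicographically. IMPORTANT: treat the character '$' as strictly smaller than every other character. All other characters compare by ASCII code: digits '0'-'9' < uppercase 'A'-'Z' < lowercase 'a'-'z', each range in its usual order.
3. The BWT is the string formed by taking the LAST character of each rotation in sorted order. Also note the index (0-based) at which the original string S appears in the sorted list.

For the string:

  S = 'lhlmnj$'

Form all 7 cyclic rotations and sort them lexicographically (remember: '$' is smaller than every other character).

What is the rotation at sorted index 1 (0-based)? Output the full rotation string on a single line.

All 7 rotations (rotation i = S[i:]+S[:i]):
  rot[0] = lhlmnj$
  rot[1] = hlmnj$l
  rot[2] = lmnj$lh
  rot[3] = mnj$lhl
  rot[4] = nj$lhlm
  rot[5] = j$lhlmn
  rot[6] = $lhlmnj
Sorted (with $ < everything):
  sorted[0] = $lhlmnj
  sorted[1] = hlmnj$l
  sorted[2] = j$lhlmn
  sorted[3] = lhlmnj$
  sorted[4] = lmnj$lh
  sorted[5] = mnj$lhl
  sorted[6] = nj$lhlm
sorted[1] = hlmnj$l

Answer: hlmnj$l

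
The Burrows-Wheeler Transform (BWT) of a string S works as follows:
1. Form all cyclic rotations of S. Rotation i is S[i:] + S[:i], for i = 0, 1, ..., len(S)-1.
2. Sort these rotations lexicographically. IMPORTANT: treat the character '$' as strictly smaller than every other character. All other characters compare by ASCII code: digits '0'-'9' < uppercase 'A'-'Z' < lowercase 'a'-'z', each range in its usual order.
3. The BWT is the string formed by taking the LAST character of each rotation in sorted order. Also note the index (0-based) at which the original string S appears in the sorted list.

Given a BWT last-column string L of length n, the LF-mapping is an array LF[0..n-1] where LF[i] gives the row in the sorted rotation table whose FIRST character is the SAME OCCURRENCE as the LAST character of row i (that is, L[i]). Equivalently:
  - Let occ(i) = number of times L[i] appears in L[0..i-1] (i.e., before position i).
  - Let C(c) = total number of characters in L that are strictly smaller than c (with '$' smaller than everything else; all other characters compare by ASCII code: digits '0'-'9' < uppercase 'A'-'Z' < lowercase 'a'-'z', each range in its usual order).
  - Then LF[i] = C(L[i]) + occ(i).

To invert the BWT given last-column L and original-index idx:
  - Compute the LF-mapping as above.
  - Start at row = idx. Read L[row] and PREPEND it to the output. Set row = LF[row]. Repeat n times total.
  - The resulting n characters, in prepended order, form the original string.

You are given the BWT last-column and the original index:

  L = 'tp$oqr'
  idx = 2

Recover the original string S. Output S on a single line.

Answer: poqrt$

Derivation:
LF mapping: 5 2 0 1 3 4
Walk LF starting at row 2, prepending L[row]:
  step 1: row=2, L[2]='$', prepend. Next row=LF[2]=0
  step 2: row=0, L[0]='t', prepend. Next row=LF[0]=5
  step 3: row=5, L[5]='r', prepend. Next row=LF[5]=4
  step 4: row=4, L[4]='q', prepend. Next row=LF[4]=3
  step 5: row=3, L[3]='o', prepend. Next row=LF[3]=1
  step 6: row=1, L[1]='p', prepend. Next row=LF[1]=2
Reversed output: poqrt$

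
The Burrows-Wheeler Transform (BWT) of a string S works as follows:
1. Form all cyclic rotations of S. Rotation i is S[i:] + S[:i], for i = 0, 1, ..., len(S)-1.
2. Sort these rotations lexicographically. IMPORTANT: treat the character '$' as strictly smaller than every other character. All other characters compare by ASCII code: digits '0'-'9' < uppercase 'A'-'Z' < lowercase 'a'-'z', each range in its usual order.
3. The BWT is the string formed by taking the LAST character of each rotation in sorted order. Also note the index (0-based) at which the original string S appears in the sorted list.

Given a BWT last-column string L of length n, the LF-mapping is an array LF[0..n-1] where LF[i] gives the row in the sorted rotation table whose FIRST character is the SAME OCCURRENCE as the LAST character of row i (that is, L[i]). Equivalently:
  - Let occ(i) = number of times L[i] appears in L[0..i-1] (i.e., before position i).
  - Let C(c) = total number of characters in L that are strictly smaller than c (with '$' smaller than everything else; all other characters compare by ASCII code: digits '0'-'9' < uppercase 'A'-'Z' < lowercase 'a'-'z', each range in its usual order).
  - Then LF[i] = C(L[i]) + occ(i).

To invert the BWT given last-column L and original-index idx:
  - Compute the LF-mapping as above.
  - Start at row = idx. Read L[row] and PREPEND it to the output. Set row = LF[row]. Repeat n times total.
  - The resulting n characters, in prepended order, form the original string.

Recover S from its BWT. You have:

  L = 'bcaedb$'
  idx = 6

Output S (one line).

LF mapping: 2 4 1 6 5 3 0
Walk LF starting at row 6, prepending L[row]:
  step 1: row=6, L[6]='$', prepend. Next row=LF[6]=0
  step 2: row=0, L[0]='b', prepend. Next row=LF[0]=2
  step 3: row=2, L[2]='a', prepend. Next row=LF[2]=1
  step 4: row=1, L[1]='c', prepend. Next row=LF[1]=4
  step 5: row=4, L[4]='d', prepend. Next row=LF[4]=5
  step 6: row=5, L[5]='b', prepend. Next row=LF[5]=3
  step 7: row=3, L[3]='e', prepend. Next row=LF[3]=6
Reversed output: ebdcab$

Answer: ebdcab$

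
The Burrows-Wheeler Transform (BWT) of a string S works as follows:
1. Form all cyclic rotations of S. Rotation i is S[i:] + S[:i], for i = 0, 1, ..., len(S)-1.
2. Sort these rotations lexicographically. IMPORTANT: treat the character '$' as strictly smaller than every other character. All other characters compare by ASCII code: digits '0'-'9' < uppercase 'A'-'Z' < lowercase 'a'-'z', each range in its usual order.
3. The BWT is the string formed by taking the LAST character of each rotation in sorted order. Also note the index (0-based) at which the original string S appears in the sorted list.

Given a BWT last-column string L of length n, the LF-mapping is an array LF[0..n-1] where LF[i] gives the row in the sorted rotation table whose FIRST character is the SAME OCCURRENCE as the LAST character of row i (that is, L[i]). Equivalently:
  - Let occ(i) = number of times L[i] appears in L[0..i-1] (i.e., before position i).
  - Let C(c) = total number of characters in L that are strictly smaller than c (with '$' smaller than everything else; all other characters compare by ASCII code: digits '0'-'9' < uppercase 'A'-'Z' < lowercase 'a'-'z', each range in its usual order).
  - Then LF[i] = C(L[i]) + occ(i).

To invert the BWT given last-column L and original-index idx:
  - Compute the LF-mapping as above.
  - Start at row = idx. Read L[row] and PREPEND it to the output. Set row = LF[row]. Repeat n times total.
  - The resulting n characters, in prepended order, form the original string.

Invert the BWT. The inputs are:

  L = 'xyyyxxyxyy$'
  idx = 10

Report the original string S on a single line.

Answer: yyyyxxyxyx$

Derivation:
LF mapping: 1 5 6 7 2 3 8 4 9 10 0
Walk LF starting at row 10, prepending L[row]:
  step 1: row=10, L[10]='$', prepend. Next row=LF[10]=0
  step 2: row=0, L[0]='x', prepend. Next row=LF[0]=1
  step 3: row=1, L[1]='y', prepend. Next row=LF[1]=5
  step 4: row=5, L[5]='x', prepend. Next row=LF[5]=3
  step 5: row=3, L[3]='y', prepend. Next row=LF[3]=7
  step 6: row=7, L[7]='x', prepend. Next row=LF[7]=4
  step 7: row=4, L[4]='x', prepend. Next row=LF[4]=2
  step 8: row=2, L[2]='y', prepend. Next row=LF[2]=6
  step 9: row=6, L[6]='y', prepend. Next row=LF[6]=8
  step 10: row=8, L[8]='y', prepend. Next row=LF[8]=9
  step 11: row=9, L[9]='y', prepend. Next row=LF[9]=10
Reversed output: yyyyxxyxyx$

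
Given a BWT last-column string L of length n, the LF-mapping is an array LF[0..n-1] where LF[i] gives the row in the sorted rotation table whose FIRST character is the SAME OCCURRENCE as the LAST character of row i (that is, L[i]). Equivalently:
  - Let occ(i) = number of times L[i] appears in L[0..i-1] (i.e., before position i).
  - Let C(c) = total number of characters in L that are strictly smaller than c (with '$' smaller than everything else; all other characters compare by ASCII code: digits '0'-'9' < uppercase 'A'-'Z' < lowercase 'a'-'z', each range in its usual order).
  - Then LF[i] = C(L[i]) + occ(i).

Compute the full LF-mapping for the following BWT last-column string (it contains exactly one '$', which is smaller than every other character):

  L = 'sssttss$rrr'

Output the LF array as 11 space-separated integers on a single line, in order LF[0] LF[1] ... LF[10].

Char counts: '$':1, 'r':3, 's':5, 't':2
C (first-col start): C('$')=0, C('r')=1, C('s')=4, C('t')=9
L[0]='s': occ=0, LF[0]=C('s')+0=4+0=4
L[1]='s': occ=1, LF[1]=C('s')+1=4+1=5
L[2]='s': occ=2, LF[2]=C('s')+2=4+2=6
L[3]='t': occ=0, LF[3]=C('t')+0=9+0=9
L[4]='t': occ=1, LF[4]=C('t')+1=9+1=10
L[5]='s': occ=3, LF[5]=C('s')+3=4+3=7
L[6]='s': occ=4, LF[6]=C('s')+4=4+4=8
L[7]='$': occ=0, LF[7]=C('$')+0=0+0=0
L[8]='r': occ=0, LF[8]=C('r')+0=1+0=1
L[9]='r': occ=1, LF[9]=C('r')+1=1+1=2
L[10]='r': occ=2, LF[10]=C('r')+2=1+2=3

Answer: 4 5 6 9 10 7 8 0 1 2 3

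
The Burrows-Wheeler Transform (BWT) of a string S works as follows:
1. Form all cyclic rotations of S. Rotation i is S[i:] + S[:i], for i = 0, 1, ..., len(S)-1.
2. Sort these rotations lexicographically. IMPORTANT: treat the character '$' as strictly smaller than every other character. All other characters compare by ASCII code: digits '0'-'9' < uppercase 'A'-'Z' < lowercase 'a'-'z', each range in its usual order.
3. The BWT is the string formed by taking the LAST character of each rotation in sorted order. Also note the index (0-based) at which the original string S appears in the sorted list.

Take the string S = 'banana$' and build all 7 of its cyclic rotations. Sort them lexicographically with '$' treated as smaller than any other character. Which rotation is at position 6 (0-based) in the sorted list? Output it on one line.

All 7 rotations (rotation i = S[i:]+S[:i]):
  rot[0] = banana$
  rot[1] = anana$b
  rot[2] = nana$ba
  rot[3] = ana$ban
  rot[4] = na$bana
  rot[5] = a$banan
  rot[6] = $banana
Sorted (with $ < everything):
  sorted[0] = $banana
  sorted[1] = a$banan
  sorted[2] = ana$ban
  sorted[3] = anana$b
  sorted[4] = banana$
  sorted[5] = na$bana
  sorted[6] = nana$ba
sorted[6] = nana$ba

Answer: nana$ba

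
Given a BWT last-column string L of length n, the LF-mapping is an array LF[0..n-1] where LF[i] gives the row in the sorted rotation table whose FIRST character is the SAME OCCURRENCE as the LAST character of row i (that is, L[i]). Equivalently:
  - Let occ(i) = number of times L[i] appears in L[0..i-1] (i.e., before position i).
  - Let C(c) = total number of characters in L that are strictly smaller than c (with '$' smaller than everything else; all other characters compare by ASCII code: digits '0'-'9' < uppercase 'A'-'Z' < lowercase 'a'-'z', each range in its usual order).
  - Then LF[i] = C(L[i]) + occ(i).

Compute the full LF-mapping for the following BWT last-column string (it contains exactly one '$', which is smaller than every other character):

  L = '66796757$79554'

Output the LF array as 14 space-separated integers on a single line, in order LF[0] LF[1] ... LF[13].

Answer: 5 6 8 12 7 9 2 10 0 11 13 3 4 1

Derivation:
Char counts: '$':1, '4':1, '5':3, '6':3, '7':4, '9':2
C (first-col start): C('$')=0, C('4')=1, C('5')=2, C('6')=5, C('7')=8, C('9')=12
L[0]='6': occ=0, LF[0]=C('6')+0=5+0=5
L[1]='6': occ=1, LF[1]=C('6')+1=5+1=6
L[2]='7': occ=0, LF[2]=C('7')+0=8+0=8
L[3]='9': occ=0, LF[3]=C('9')+0=12+0=12
L[4]='6': occ=2, LF[4]=C('6')+2=5+2=7
L[5]='7': occ=1, LF[5]=C('7')+1=8+1=9
L[6]='5': occ=0, LF[6]=C('5')+0=2+0=2
L[7]='7': occ=2, LF[7]=C('7')+2=8+2=10
L[8]='$': occ=0, LF[8]=C('$')+0=0+0=0
L[9]='7': occ=3, LF[9]=C('7')+3=8+3=11
L[10]='9': occ=1, LF[10]=C('9')+1=12+1=13
L[11]='5': occ=1, LF[11]=C('5')+1=2+1=3
L[12]='5': occ=2, LF[12]=C('5')+2=2+2=4
L[13]='4': occ=0, LF[13]=C('4')+0=1+0=1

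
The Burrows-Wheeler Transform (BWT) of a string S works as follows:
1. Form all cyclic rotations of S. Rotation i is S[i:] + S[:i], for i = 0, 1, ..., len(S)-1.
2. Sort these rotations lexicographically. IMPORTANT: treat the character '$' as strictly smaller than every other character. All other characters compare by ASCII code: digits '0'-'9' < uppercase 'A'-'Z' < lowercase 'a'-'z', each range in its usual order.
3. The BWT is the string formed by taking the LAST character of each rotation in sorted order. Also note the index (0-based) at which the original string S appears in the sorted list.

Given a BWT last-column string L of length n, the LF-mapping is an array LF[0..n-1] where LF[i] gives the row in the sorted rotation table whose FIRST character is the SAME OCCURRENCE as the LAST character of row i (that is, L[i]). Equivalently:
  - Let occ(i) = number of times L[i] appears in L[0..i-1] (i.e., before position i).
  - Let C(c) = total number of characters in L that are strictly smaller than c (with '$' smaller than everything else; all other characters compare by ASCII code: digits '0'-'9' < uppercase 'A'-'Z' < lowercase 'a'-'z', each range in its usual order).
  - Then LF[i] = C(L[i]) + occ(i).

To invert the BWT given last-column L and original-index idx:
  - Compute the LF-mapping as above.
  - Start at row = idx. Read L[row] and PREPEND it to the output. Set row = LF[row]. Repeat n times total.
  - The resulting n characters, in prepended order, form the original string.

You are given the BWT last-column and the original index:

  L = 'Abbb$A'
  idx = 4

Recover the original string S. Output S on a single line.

Answer: bAbbA$

Derivation:
LF mapping: 1 3 4 5 0 2
Walk LF starting at row 4, prepending L[row]:
  step 1: row=4, L[4]='$', prepend. Next row=LF[4]=0
  step 2: row=0, L[0]='A', prepend. Next row=LF[0]=1
  step 3: row=1, L[1]='b', prepend. Next row=LF[1]=3
  step 4: row=3, L[3]='b', prepend. Next row=LF[3]=5
  step 5: row=5, L[5]='A', prepend. Next row=LF[5]=2
  step 6: row=2, L[2]='b', prepend. Next row=LF[2]=4
Reversed output: bAbbA$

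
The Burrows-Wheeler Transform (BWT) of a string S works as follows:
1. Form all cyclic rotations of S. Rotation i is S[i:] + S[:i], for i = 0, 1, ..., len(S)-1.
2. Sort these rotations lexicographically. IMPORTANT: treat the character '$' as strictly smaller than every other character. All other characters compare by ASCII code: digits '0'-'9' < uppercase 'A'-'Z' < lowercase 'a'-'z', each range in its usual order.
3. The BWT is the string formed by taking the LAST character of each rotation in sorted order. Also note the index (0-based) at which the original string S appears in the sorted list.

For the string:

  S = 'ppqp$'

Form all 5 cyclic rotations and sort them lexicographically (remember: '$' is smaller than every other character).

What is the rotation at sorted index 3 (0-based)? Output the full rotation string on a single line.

All 5 rotations (rotation i = S[i:]+S[:i]):
  rot[0] = ppqp$
  rot[1] = pqp$p
  rot[2] = qp$pp
  rot[3] = p$ppq
  rot[4] = $ppqp
Sorted (with $ < everything):
  sorted[0] = $ppqp
  sorted[1] = p$ppq
  sorted[2] = ppqp$
  sorted[3] = pqp$p
  sorted[4] = qp$pp
sorted[3] = pqp$p

Answer: pqp$p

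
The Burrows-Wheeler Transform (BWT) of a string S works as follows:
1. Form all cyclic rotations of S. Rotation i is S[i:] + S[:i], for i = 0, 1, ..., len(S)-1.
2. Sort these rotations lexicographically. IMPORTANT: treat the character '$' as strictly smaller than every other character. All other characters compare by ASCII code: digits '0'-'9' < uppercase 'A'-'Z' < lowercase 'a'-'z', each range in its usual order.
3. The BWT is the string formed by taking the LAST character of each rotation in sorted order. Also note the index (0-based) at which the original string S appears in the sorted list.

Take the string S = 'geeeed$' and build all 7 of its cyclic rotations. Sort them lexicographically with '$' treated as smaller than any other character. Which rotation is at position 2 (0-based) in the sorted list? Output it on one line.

All 7 rotations (rotation i = S[i:]+S[:i]):
  rot[0] = geeeed$
  rot[1] = eeeed$g
  rot[2] = eeed$ge
  rot[3] = eed$gee
  rot[4] = ed$geee
  rot[5] = d$geeee
  rot[6] = $geeeed
Sorted (with $ < everything):
  sorted[0] = $geeeed
  sorted[1] = d$geeee
  sorted[2] = ed$geee
  sorted[3] = eed$gee
  sorted[4] = eeed$ge
  sorted[5] = eeeed$g
  sorted[6] = geeeed$
sorted[2] = ed$geee

Answer: ed$geee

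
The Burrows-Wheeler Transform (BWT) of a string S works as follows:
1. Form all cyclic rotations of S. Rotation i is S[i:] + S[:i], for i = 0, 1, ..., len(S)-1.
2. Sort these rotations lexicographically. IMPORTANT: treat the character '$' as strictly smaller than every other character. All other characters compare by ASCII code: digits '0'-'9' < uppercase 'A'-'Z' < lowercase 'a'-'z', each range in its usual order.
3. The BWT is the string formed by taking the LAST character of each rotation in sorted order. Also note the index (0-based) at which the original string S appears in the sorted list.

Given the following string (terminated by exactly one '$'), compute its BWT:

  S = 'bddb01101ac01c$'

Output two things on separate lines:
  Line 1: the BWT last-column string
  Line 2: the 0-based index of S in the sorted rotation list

Answer: cb1c10001d$1adb
10

Derivation:
All 15 rotations (rotation i = S[i:]+S[:i]):
  rot[0] = bddb01101ac01c$
  rot[1] = ddb01101ac01c$b
  rot[2] = db01101ac01c$bd
  rot[3] = b01101ac01c$bdd
  rot[4] = 01101ac01c$bddb
  rot[5] = 1101ac01c$bddb0
  rot[6] = 101ac01c$bddb01
  rot[7] = 01ac01c$bddb011
  rot[8] = 1ac01c$bddb0110
  rot[9] = ac01c$bddb01101
  rot[10] = c01c$bddb01101a
  rot[11] = 01c$bddb01101ac
  rot[12] = 1c$bddb01101ac0
  rot[13] = c$bddb01101ac01
  rot[14] = $bddb01101ac01c
Sorted (with $ < everything):
  sorted[0] = $bddb01101ac01c  (last char: 'c')
  sorted[1] = 01101ac01c$bddb  (last char: 'b')
  sorted[2] = 01ac01c$bddb011  (last char: '1')
  sorted[3] = 01c$bddb01101ac  (last char: 'c')
  sorted[4] = 101ac01c$bddb01  (last char: '1')
  sorted[5] = 1101ac01c$bddb0  (last char: '0')
  sorted[6] = 1ac01c$bddb0110  (last char: '0')
  sorted[7] = 1c$bddb01101ac0  (last char: '0')
  sorted[8] = ac01c$bddb01101  (last char: '1')
  sorted[9] = b01101ac01c$bdd  (last char: 'd')
  sorted[10] = bddb01101ac01c$  (last char: '$')
  sorted[11] = c$bddb01101ac01  (last char: '1')
  sorted[12] = c01c$bddb01101a  (last char: 'a')
  sorted[13] = db01101ac01c$bd  (last char: 'd')
  sorted[14] = ddb01101ac01c$b  (last char: 'b')
Last column: cb1c10001d$1adb
Original string S is at sorted index 10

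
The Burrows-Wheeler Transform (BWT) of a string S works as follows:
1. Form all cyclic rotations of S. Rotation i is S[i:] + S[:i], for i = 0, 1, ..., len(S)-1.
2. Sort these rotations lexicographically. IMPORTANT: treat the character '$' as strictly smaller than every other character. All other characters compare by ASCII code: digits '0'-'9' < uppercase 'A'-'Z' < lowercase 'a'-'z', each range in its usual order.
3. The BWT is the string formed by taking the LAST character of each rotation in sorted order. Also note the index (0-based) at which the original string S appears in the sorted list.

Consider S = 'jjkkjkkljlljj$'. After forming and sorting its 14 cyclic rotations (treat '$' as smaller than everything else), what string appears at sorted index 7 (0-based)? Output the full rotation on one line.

Answer: kjkkljlljj$jjk

Derivation:
All 14 rotations (rotation i = S[i:]+S[:i]):
  rot[0] = jjkkjkkljlljj$
  rot[1] = jkkjkkljlljj$j
  rot[2] = kkjkkljlljj$jj
  rot[3] = kjkkljlljj$jjk
  rot[4] = jkkljlljj$jjkk
  rot[5] = kkljlljj$jjkkj
  rot[6] = kljlljj$jjkkjk
  rot[7] = ljlljj$jjkkjkk
  rot[8] = jlljj$jjkkjkkl
  rot[9] = lljj$jjkkjkklj
  rot[10] = ljj$jjkkjkkljl
  rot[11] = jj$jjkkjkkljll
  rot[12] = j$jjkkjkkljllj
  rot[13] = $jjkkjkkljlljj
Sorted (with $ < everything):
  sorted[0] = $jjkkjkkljlljj
  sorted[1] = j$jjkkjkkljllj
  sorted[2] = jj$jjkkjkkljll
  sorted[3] = jjkkjkkljlljj$
  sorted[4] = jkkjkkljlljj$j
  sorted[5] = jkkljlljj$jjkk
  sorted[6] = jlljj$jjkkjkkl
  sorted[7] = kjkkljlljj$jjk
  sorted[8] = kkjkkljlljj$jj
  sorted[9] = kkljlljj$jjkkj
  sorted[10] = kljlljj$jjkkjk
  sorted[11] = ljj$jjkkjkkljl
  sorted[12] = ljlljj$jjkkjkk
  sorted[13] = lljj$jjkkjkklj
sorted[7] = kjkkljlljj$jjk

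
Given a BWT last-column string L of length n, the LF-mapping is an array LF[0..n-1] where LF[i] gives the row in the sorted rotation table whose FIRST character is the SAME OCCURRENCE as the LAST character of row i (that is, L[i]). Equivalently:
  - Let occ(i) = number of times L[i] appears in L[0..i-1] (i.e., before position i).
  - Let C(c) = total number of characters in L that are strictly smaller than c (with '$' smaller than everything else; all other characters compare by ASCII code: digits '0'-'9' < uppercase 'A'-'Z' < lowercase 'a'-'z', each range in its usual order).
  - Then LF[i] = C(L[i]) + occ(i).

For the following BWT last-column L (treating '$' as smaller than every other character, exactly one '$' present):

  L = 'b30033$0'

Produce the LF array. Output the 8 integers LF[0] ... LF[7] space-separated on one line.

Answer: 7 4 1 2 5 6 0 3

Derivation:
Char counts: '$':1, '0':3, '3':3, 'b':1
C (first-col start): C('$')=0, C('0')=1, C('3')=4, C('b')=7
L[0]='b': occ=0, LF[0]=C('b')+0=7+0=7
L[1]='3': occ=0, LF[1]=C('3')+0=4+0=4
L[2]='0': occ=0, LF[2]=C('0')+0=1+0=1
L[3]='0': occ=1, LF[3]=C('0')+1=1+1=2
L[4]='3': occ=1, LF[4]=C('3')+1=4+1=5
L[5]='3': occ=2, LF[5]=C('3')+2=4+2=6
L[6]='$': occ=0, LF[6]=C('$')+0=0+0=0
L[7]='0': occ=2, LF[7]=C('0')+2=1+2=3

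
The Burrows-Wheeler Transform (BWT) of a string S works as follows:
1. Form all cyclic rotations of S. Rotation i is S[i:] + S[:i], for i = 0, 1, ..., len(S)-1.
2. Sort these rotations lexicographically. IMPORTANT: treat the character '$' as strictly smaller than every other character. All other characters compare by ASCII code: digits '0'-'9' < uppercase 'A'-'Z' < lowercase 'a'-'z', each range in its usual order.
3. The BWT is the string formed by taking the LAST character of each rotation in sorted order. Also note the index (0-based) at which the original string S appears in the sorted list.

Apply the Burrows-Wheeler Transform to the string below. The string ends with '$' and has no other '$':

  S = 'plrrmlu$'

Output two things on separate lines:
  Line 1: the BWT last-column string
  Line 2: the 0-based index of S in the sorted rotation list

Answer: upmr$rll
4

Derivation:
All 8 rotations (rotation i = S[i:]+S[:i]):
  rot[0] = plrrmlu$
  rot[1] = lrrmlu$p
  rot[2] = rrmlu$pl
  rot[3] = rmlu$plr
  rot[4] = mlu$plrr
  rot[5] = lu$plrrm
  rot[6] = u$plrrml
  rot[7] = $plrrmlu
Sorted (with $ < everything):
  sorted[0] = $plrrmlu  (last char: 'u')
  sorted[1] = lrrmlu$p  (last char: 'p')
  sorted[2] = lu$plrrm  (last char: 'm')
  sorted[3] = mlu$plrr  (last char: 'r')
  sorted[4] = plrrmlu$  (last char: '$')
  sorted[5] = rmlu$plr  (last char: 'r')
  sorted[6] = rrmlu$pl  (last char: 'l')
  sorted[7] = u$plrrml  (last char: 'l')
Last column: upmr$rll
Original string S is at sorted index 4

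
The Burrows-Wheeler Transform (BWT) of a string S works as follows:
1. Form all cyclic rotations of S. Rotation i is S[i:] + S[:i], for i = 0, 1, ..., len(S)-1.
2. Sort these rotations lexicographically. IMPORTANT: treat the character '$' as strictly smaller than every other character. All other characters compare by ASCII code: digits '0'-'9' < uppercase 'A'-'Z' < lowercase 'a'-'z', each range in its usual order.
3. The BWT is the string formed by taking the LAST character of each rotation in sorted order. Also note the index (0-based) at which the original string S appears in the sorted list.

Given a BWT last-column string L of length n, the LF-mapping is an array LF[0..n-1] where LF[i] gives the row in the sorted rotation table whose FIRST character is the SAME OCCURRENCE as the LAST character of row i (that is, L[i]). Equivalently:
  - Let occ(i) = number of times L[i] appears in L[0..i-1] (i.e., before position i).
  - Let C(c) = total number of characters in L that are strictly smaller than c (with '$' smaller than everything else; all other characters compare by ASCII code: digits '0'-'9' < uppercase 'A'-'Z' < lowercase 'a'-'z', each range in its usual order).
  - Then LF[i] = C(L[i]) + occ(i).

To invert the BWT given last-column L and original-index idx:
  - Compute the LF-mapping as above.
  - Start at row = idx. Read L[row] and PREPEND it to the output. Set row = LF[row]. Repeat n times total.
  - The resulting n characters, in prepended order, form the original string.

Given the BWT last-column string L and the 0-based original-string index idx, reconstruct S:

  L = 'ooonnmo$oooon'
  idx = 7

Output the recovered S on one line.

Answer: onnnoooooomo$

Derivation:
LF mapping: 5 6 7 2 3 1 8 0 9 10 11 12 4
Walk LF starting at row 7, prepending L[row]:
  step 1: row=7, L[7]='$', prepend. Next row=LF[7]=0
  step 2: row=0, L[0]='o', prepend. Next row=LF[0]=5
  step 3: row=5, L[5]='m', prepend. Next row=LF[5]=1
  step 4: row=1, L[1]='o', prepend. Next row=LF[1]=6
  step 5: row=6, L[6]='o', prepend. Next row=LF[6]=8
  step 6: row=8, L[8]='o', prepend. Next row=LF[8]=9
  step 7: row=9, L[9]='o', prepend. Next row=LF[9]=10
  step 8: row=10, L[10]='o', prepend. Next row=LF[10]=11
  step 9: row=11, L[11]='o', prepend. Next row=LF[11]=12
  step 10: row=12, L[12]='n', prepend. Next row=LF[12]=4
  step 11: row=4, L[4]='n', prepend. Next row=LF[4]=3
  step 12: row=3, L[3]='n', prepend. Next row=LF[3]=2
  step 13: row=2, L[2]='o', prepend. Next row=LF[2]=7
Reversed output: onnnoooooomo$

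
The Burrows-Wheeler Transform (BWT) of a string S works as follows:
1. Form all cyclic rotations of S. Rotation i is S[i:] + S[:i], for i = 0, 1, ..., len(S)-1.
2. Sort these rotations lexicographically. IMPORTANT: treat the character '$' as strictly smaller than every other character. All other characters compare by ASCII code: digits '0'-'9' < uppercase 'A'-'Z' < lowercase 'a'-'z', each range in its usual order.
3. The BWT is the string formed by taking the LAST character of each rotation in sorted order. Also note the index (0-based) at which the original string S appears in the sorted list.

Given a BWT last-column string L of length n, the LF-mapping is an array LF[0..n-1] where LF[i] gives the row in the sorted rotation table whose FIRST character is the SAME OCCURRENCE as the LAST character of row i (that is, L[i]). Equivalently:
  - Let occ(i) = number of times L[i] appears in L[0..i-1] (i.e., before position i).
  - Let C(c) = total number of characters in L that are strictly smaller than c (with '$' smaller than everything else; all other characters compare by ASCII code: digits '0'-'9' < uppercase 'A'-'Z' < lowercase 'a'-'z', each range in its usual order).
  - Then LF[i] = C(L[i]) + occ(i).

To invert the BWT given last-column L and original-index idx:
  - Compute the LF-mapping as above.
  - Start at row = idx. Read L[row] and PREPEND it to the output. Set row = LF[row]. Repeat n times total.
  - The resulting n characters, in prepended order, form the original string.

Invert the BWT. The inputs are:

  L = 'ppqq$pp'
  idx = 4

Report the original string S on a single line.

Answer: pqpqpp$

Derivation:
LF mapping: 1 2 5 6 0 3 4
Walk LF starting at row 4, prepending L[row]:
  step 1: row=4, L[4]='$', prepend. Next row=LF[4]=0
  step 2: row=0, L[0]='p', prepend. Next row=LF[0]=1
  step 3: row=1, L[1]='p', prepend. Next row=LF[1]=2
  step 4: row=2, L[2]='q', prepend. Next row=LF[2]=5
  step 5: row=5, L[5]='p', prepend. Next row=LF[5]=3
  step 6: row=3, L[3]='q', prepend. Next row=LF[3]=6
  step 7: row=6, L[6]='p', prepend. Next row=LF[6]=4
Reversed output: pqpqpp$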